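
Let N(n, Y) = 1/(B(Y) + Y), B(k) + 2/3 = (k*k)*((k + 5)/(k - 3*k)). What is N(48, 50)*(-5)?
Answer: 15/3977 ≈ 0.0037717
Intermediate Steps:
B(k) = -2/3 - k*(5 + k)/2 (B(k) = -2/3 + (k*k)*((k + 5)/(k - 3*k)) = -2/3 + k**2*((5 + k)/((-2*k))) = -2/3 + k**2*((5 + k)*(-1/(2*k))) = -2/3 + k**2*(-(5 + k)/(2*k)) = -2/3 - k*(5 + k)/2)
N(n, Y) = 1/(-2/3 - 3*Y/2 - Y**2/2) (N(n, Y) = 1/((-2/3 - 5*Y/2 - Y**2/2) + Y) = 1/(-2/3 - 3*Y/2 - Y**2/2))
N(48, 50)*(-5) = -6/(4 + 3*50**2 + 9*50)*(-5) = -6/(4 + 3*2500 + 450)*(-5) = -6/(4 + 7500 + 450)*(-5) = -6/7954*(-5) = -6*1/7954*(-5) = -3/3977*(-5) = 15/3977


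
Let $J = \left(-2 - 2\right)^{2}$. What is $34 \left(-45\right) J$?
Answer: $-24480$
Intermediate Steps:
$J = 16$ ($J = \left(-4\right)^{2} = 16$)
$34 \left(-45\right) J = 34 \left(-45\right) 16 = \left(-1530\right) 16 = -24480$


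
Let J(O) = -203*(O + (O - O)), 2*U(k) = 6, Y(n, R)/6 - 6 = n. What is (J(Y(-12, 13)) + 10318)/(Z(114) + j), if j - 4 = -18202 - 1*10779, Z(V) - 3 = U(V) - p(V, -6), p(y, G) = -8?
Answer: -17626/28963 ≈ -0.60857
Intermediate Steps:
Y(n, R) = 36 + 6*n
U(k) = 3 (U(k) = (½)*6 = 3)
J(O) = -203*O (J(O) = -203*(O + 0) = -203*O)
Z(V) = 14 (Z(V) = 3 + (3 - 1*(-8)) = 3 + (3 + 8) = 3 + 11 = 14)
j = -28977 (j = 4 + (-18202 - 1*10779) = 4 + (-18202 - 10779) = 4 - 28981 = -28977)
(J(Y(-12, 13)) + 10318)/(Z(114) + j) = (-203*(36 + 6*(-12)) + 10318)/(14 - 28977) = (-203*(36 - 72) + 10318)/(-28963) = (-203*(-36) + 10318)*(-1/28963) = (7308 + 10318)*(-1/28963) = 17626*(-1/28963) = -17626/28963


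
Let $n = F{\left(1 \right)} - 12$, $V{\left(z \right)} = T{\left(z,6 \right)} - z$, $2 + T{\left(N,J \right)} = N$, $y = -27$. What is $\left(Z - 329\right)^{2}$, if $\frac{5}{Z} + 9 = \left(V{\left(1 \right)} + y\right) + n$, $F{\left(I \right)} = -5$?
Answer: $\frac{13104400}{121} \approx 1.083 \cdot 10^{5}$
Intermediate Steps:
$T{\left(N,J \right)} = -2 + N$
$V{\left(z \right)} = -2$ ($V{\left(z \right)} = \left(-2 + z\right) - z = -2$)
$n = -17$ ($n = -5 - 12 = -17$)
$Z = - \frac{1}{11}$ ($Z = \frac{5}{-9 - 46} = \frac{5}{-55} = 5 \left(- \frac{1}{55}\right) = - \frac{1}{11} \approx -0.090909$)
$\left(Z - 329\right)^{2} = \left(- \frac{1}{11} - 329\right)^{2} = \left(- \frac{3620}{11}\right)^{2} = \frac{13104400}{121}$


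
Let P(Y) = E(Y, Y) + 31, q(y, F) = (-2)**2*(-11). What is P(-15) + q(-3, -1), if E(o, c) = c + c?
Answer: -43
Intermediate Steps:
q(y, F) = -44 (q(y, F) = 4*(-11) = -44)
E(o, c) = 2*c
P(Y) = 31 + 2*Y (P(Y) = 2*Y + 31 = 31 + 2*Y)
P(-15) + q(-3, -1) = (31 + 2*(-15)) - 44 = (31 - 30) - 44 = 1 - 44 = -43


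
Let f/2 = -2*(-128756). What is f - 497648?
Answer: 17376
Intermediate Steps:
f = 515024 (f = 2*(-2*(-128756)) = 2*257512 = 515024)
f - 497648 = 515024 - 497648 = 17376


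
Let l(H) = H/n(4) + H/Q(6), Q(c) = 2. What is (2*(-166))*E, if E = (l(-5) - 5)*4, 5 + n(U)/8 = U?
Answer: 9130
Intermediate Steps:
n(U) = -40 + 8*U
l(H) = 3*H/8 (l(H) = H/(-40 + 8*4) + H/2 = H/(-40 + 32) + H*(1/2) = H/(-8) + H/2 = H*(-1/8) + H/2 = -H/8 + H/2 = 3*H/8)
E = -55/2 (E = ((3/8)*(-5) - 5)*4 = (-15/8 - 5)*4 = -55/8*4 = -55/2 ≈ -27.500)
(2*(-166))*E = (2*(-166))*(-55/2) = -332*(-55/2) = 9130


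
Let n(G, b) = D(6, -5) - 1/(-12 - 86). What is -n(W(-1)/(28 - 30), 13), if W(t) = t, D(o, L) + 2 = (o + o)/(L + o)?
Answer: -981/98 ≈ -10.010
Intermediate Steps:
D(o, L) = -2 + 2*o/(L + o) (D(o, L) = -2 + (o + o)/(L + o) = -2 + (2*o)/(L + o) = -2 + 2*o/(L + o))
n(G, b) = 981/98 (n(G, b) = -2*(-5)/(-5 + 6) - 1/(-12 - 86) = -2*(-5)/1 - 1/(-98) = -2*(-5)*1 - 1*(-1/98) = 10 + 1/98 = 981/98)
-n(W(-1)/(28 - 30), 13) = -1*981/98 = -981/98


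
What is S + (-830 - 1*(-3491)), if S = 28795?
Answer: 31456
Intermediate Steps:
S + (-830 - 1*(-3491)) = 28795 + (-830 - 1*(-3491)) = 28795 + (-830 + 3491) = 28795 + 2661 = 31456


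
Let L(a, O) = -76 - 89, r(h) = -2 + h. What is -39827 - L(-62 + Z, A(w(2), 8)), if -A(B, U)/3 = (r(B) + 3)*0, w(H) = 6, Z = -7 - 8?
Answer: -39662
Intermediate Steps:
Z = -15
A(B, U) = 0 (A(B, U) = -3*((-2 + B) + 3)*0 = -3*(1 + B)*0 = -3*0 = 0)
L(a, O) = -165
-39827 - L(-62 + Z, A(w(2), 8)) = -39827 - 1*(-165) = -39827 + 165 = -39662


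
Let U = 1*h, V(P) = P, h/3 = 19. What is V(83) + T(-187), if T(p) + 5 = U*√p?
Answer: 78 + 57*I*√187 ≈ 78.0 + 779.46*I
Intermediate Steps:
h = 57 (h = 3*19 = 57)
U = 57 (U = 1*57 = 57)
T(p) = -5 + 57*√p
V(83) + T(-187) = 83 + (-5 + 57*√(-187)) = 83 + (-5 + 57*(I*√187)) = 83 + (-5 + 57*I*√187) = 78 + 57*I*√187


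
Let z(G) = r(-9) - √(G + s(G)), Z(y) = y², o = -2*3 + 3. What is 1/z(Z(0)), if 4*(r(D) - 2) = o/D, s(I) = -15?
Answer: 60/557 + 144*I*√15/2785 ≈ 0.10772 + 0.20025*I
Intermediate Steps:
o = -3 (o = -6 + 3 = -3)
r(D) = 2 - 3/(4*D) (r(D) = 2 + (-3/D)/4 = 2 - 3/(4*D))
z(G) = 25/12 - √(-15 + G) (z(G) = (2 - ¾/(-9)) - √(G - 15) = (2 - ¾*(-⅑)) - √(-15 + G) = (2 + 1/12) - √(-15 + G) = 25/12 - √(-15 + G))
1/z(Z(0)) = 1/(25/12 - √(-15 + 0²)) = 1/(25/12 - √(-15 + 0)) = 1/(25/12 - √(-15)) = 1/(25/12 - I*√15)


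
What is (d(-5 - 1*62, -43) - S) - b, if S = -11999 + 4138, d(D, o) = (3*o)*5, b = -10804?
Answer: 18020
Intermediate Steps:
d(D, o) = 15*o
S = -7861
(d(-5 - 1*62, -43) - S) - b = (15*(-43) - 1*(-7861)) - 1*(-10804) = (-645 + 7861) + 10804 = 7216 + 10804 = 18020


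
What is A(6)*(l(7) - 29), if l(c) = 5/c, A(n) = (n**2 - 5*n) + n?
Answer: -2376/7 ≈ -339.43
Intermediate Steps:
A(n) = n**2 - 4*n
A(6)*(l(7) - 29) = (6*(-4 + 6))*(5/7 - 29) = (6*2)*(5*(1/7) - 29) = 12*(5/7 - 29) = 12*(-198/7) = -2376/7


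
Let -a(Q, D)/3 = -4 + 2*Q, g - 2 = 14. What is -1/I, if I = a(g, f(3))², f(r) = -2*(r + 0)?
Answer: -1/7056 ≈ -0.00014172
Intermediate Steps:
g = 16 (g = 2 + 14 = 16)
f(r) = -2*r
a(Q, D) = 12 - 6*Q (a(Q, D) = -3*(-4 + 2*Q) = 12 - 6*Q)
I = 7056 (I = (12 - 6*16)² = (12 - 96)² = (-84)² = 7056)
-1/I = -1/7056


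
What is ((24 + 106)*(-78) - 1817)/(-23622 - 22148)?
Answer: 11957/45770 ≈ 0.26124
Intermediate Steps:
((24 + 106)*(-78) - 1817)/(-23622 - 22148) = (130*(-78) - 1817)/(-45770) = (-10140 - 1817)*(-1/45770) = -11957*(-1/45770) = 11957/45770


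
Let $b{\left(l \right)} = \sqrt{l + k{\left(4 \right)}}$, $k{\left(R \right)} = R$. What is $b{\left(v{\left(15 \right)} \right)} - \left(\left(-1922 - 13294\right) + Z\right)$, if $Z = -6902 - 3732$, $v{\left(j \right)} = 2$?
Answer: $25850 + \sqrt{6} \approx 25852.0$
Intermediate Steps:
$Z = -10634$ ($Z = -6902 - 3732 = -10634$)
$b{\left(l \right)} = \sqrt{4 + l}$ ($b{\left(l \right)} = \sqrt{l + 4} = \sqrt{4 + l}$)
$b{\left(v{\left(15 \right)} \right)} - \left(\left(-1922 - 13294\right) + Z\right) = \sqrt{4 + 2} - \left(\left(-1922 - 13294\right) - 10634\right) = \sqrt{6} - \left(-15216 - 10634\right) = \sqrt{6} - -25850 = \sqrt{6} + 25850 = 25850 + \sqrt{6}$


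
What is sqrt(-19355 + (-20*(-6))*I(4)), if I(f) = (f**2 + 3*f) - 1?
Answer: I*sqrt(16115) ≈ 126.94*I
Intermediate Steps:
I(f) = -1 + f**2 + 3*f
sqrt(-19355 + (-20*(-6))*I(4)) = sqrt(-19355 + (-20*(-6))*(-1 + 4**2 + 3*4)) = sqrt(-19355 + 120*(-1 + 16 + 12)) = sqrt(-19355 + 120*27) = sqrt(-19355 + 3240) = sqrt(-16115) = I*sqrt(16115)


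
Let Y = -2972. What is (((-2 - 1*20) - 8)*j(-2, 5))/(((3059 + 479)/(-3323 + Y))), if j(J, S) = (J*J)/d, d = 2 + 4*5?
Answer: 188850/19459 ≈ 9.7050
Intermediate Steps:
d = 22 (d = 2 + 20 = 22)
j(J, S) = J²/22 (j(J, S) = (J*J)/22 = J²*(1/22) = J²/22)
(((-2 - 1*20) - 8)*j(-2, 5))/(((3059 + 479)/(-3323 + Y))) = (((-2 - 1*20) - 8)*((1/22)*(-2)²))/(((3059 + 479)/(-3323 - 2972))) = (((-2 - 20) - 8)*((1/22)*4))/((3538/(-6295))) = ((-22 - 8)*(2/11))/((3538*(-1/6295))) = (-30*2/11)/(-3538/6295) = -60/11*(-6295/3538) = 188850/19459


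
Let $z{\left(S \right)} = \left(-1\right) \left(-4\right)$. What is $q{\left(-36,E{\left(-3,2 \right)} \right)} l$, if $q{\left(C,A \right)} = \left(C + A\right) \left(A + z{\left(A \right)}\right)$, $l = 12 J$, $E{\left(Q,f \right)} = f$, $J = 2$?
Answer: $-4896$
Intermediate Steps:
$l = 24$ ($l = 12 \cdot 2 = 24$)
$z{\left(S \right)} = 4$
$q{\left(C,A \right)} = \left(4 + A\right) \left(A + C\right)$ ($q{\left(C,A \right)} = \left(C + A\right) \left(A + 4\right) = \left(A + C\right) \left(4 + A\right) = \left(4 + A\right) \left(A + C\right)$)
$q{\left(-36,E{\left(-3,2 \right)} \right)} l = \left(2^{2} + 4 \cdot 2 + 4 \left(-36\right) + 2 \left(-36\right)\right) 24 = \left(4 + 8 - 144 - 72\right) 24 = \left(-204\right) 24 = -4896$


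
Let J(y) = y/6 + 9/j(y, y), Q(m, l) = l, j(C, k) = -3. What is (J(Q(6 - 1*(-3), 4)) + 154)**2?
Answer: 207025/9 ≈ 23003.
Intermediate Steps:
J(y) = -3 + y/6 (J(y) = y/6 + 9/(-3) = y*(1/6) + 9*(-1/3) = y/6 - 3 = -3 + y/6)
(J(Q(6 - 1*(-3), 4)) + 154)**2 = ((-3 + (1/6)*4) + 154)**2 = ((-3 + 2/3) + 154)**2 = (-7/3 + 154)**2 = (455/3)**2 = 207025/9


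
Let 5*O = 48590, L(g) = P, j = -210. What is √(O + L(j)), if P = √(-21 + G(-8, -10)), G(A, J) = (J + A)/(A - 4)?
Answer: √(38872 + 2*I*√78)/2 ≈ 98.58 + 0.022397*I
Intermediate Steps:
G(A, J) = (A + J)/(-4 + A)
P = I*√78/2 (P = √(-21 + (-8 - 10)/(-4 - 8)) = √(-21 - 18/(-12)) = √(-21 - 1/12*(-18)) = √(-21 + 3/2) = √(-39/2) = I*√78/2 ≈ 4.4159*I)
L(g) = I*√78/2
O = 9718 (O = (⅕)*48590 = 9718)
√(O + L(j)) = √(9718 + I*√78/2)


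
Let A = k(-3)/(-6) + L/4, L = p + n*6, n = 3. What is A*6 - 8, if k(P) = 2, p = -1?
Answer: 31/2 ≈ 15.500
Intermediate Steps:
L = 17 (L = -1 + 3*6 = -1 + 18 = 17)
A = 47/12 (A = 2/(-6) + 17/4 = 2*(-⅙) + 17*(¼) = -⅓ + 17/4 = 47/12 ≈ 3.9167)
A*6 - 8 = (47/12)*6 - 8 = 47/2 - 8 = 31/2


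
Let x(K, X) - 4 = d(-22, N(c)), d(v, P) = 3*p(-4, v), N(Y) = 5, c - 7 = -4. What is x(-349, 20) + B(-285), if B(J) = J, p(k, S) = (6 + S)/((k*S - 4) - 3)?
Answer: -7603/27 ≈ -281.59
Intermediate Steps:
c = 3 (c = 7 - 4 = 3)
p(k, S) = (6 + S)/(-7 + S*k) (p(k, S) = (6 + S)/((S*k - 4) - 3) = (6 + S)/((-4 + S*k) - 3) = (6 + S)/(-7 + S*k))
d(v, P) = 3*(6 + v)/(-7 - 4*v) (d(v, P) = 3*((6 + v)/(-7 + v*(-4))) = 3*((6 + v)/(-7 - 4*v)) = 3*(6 + v)/(-7 - 4*v))
x(K, X) = 92/27 (x(K, X) = 4 + 3*(6 - 22)/(-7 - 4*(-22)) = 4 + 3*(-16)/(-7 + 88) = 4 + 3*(-16)/81 = 4 + 3*(1/81)*(-16) = 4 - 16/27 = 92/27)
x(-349, 20) + B(-285) = 92/27 - 285 = -7603/27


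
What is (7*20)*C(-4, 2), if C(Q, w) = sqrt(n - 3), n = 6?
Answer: 140*sqrt(3) ≈ 242.49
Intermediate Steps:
C(Q, w) = sqrt(3) (C(Q, w) = sqrt(6 - 3) = sqrt(3))
(7*20)*C(-4, 2) = (7*20)*sqrt(3) = 140*sqrt(3)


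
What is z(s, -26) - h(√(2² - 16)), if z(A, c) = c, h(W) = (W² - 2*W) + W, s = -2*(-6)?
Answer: -14 + 2*I*√3 ≈ -14.0 + 3.4641*I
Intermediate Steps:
s = 12
h(W) = W² - W
z(s, -26) - h(√(2² - 16)) = -26 - √(2² - 16)*(-1 + √(2² - 16)) = -26 - √(4 - 16)*(-1 + √(4 - 16)) = -26 - √(-12)*(-1 + √(-12)) = -26 - 2*I*√3*(-1 + 2*I*√3)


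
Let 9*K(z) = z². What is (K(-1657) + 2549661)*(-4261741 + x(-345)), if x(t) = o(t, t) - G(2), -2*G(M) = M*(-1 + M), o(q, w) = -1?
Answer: -109495198293118/9 ≈ -1.2166e+13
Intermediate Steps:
G(M) = -M*(-1 + M)/2
x(t) = 0 (x(t) = -1 - 2*(1 - 1*2)/2 = -1 - 2*(1 - 2)/2 = -1 - 2*(-1)/2 = -1 - 1*(-1) = -1 + 1 = 0)
K(z) = z²/9
(K(-1657) + 2549661)*(-4261741 + x(-345)) = ((⅑)*(-1657)² + 2549661)*(-4261741 + 0) = ((⅑)*2745649 + 2549661)*(-4261741) = (2745649/9 + 2549661)*(-4261741) = (25692598/9)*(-4261741) = -109495198293118/9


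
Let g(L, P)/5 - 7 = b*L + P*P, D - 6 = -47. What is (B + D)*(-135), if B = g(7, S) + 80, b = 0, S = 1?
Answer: -10665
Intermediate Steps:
D = -41 (D = 6 - 47 = -41)
g(L, P) = 35 + 5*P² (g(L, P) = 35 + 5*(0*L + P*P) = 35 + 5*(0 + P²) = 35 + 5*P²)
B = 120 (B = (35 + 5*1²) + 80 = (35 + 5*1) + 80 = (35 + 5) + 80 = 40 + 80 = 120)
(B + D)*(-135) = (120 - 41)*(-135) = 79*(-135) = -10665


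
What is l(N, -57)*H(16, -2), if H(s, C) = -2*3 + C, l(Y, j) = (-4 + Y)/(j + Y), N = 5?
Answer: 2/13 ≈ 0.15385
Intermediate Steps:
l(Y, j) = (-4 + Y)/(Y + j)
H(s, C) = -6 + C
l(N, -57)*H(16, -2) = ((-4 + 5)/(5 - 57))*(-6 - 2) = (1/(-52))*(-8) = -1/52*1*(-8) = -1/52*(-8) = 2/13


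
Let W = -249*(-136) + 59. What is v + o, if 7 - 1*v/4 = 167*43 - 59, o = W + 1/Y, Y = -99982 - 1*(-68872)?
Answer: 169953929/31110 ≈ 5463.0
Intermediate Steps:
Y = -31110 (Y = -99982 + 68872 = -31110)
W = 33923 (W = 33864 + 59 = 33923)
o = 1055344529/31110 (o = 33923 + 1/(-31110) = 33923 - 1/31110 = 1055344529/31110 ≈ 33923.)
v = -28460 (v = 28 - 4*(167*43 - 59) = 28 - 4*(7181 - 59) = 28 - 4*7122 = 28 - 28488 = -28460)
v + o = -28460 + 1055344529/31110 = 169953929/31110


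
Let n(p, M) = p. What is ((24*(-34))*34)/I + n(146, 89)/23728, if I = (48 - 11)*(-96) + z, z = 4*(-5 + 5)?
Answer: 3431397/438968 ≈ 7.8170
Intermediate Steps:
z = 0 (z = 4*0 = 0)
I = -3552 (I = (48 - 11)*(-96) + 0 = 37*(-96) + 0 = -3552 + 0 = -3552)
((24*(-34))*34)/I + n(146, 89)/23728 = ((24*(-34))*34)/(-3552) + 146/23728 = -816*34*(-1/3552) + 146*(1/23728) = -27744*(-1/3552) + 73/11864 = 289/37 + 73/11864 = 3431397/438968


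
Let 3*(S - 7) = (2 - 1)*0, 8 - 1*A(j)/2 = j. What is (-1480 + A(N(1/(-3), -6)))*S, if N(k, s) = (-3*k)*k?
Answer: -30730/3 ≈ -10243.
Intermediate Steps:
N(k, s) = -3*k²
A(j) = 16 - 2*j
S = 7 (S = 7 + ((2 - 1)*0)/3 = 7 + (1*0)/3 = 7 + (⅓)*0 = 7 + 0 = 7)
(-1480 + A(N(1/(-3), -6)))*S = (-1480 + (16 - (-6)*(1/(-3))²))*7 = (-1480 + (16 - (-6)*(-⅓)²))*7 = (-1480 + (16 - (-6)/9))*7 = (-1480 + (16 - 2*(-⅓)))*7 = (-1480 + (16 + ⅔))*7 = (-1480 + 50/3)*7 = -4390/3*7 = -30730/3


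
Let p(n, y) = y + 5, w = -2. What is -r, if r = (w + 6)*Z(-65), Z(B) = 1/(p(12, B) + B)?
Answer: 4/125 ≈ 0.032000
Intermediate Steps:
p(n, y) = 5 + y
Z(B) = 1/(5 + 2*B) (Z(B) = 1/((5 + B) + B) = 1/(5 + 2*B))
r = -4/125 (r = (-2 + 6)/(5 + 2*(-65)) = 4/(5 - 130) = 4/(-125) = 4*(-1/125) = -4/125 ≈ -0.032000)
-r = -1*(-4/125) = 4/125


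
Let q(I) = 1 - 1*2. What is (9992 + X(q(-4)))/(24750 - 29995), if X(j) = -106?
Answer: -9886/5245 ≈ -1.8848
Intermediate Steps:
q(I) = -1 (q(I) = 1 - 2 = -1)
(9992 + X(q(-4)))/(24750 - 29995) = (9992 - 106)/(24750 - 29995) = 9886/(-5245) = 9886*(-1/5245) = -9886/5245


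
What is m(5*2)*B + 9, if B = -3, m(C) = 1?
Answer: 6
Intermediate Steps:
m(5*2)*B + 9 = 1*(-3) + 9 = -3 + 9 = 6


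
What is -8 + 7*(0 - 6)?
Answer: -50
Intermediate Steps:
-8 + 7*(0 - 6) = -8 + 7*(-6) = -8 - 42 = -50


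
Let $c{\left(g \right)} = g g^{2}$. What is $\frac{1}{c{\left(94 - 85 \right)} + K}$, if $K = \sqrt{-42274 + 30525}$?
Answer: $\frac{729}{543190} - \frac{i \sqrt{11749}}{543190} \approx 0.0013421 - 0.00019955 i$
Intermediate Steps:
$c{\left(g \right)} = g^{3}$
$K = i \sqrt{11749}$ ($K = \sqrt{-11749} = i \sqrt{11749} \approx 108.39 i$)
$\frac{1}{c{\left(94 - 85 \right)} + K} = \frac{1}{\left(94 - 85\right)^{3} + i \sqrt{11749}} = \frac{1}{9^{3} + i \sqrt{11749}} = \frac{1}{729 + i \sqrt{11749}}$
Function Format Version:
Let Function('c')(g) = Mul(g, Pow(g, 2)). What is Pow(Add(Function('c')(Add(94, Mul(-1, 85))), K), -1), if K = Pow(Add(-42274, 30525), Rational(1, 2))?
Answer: Add(Rational(729, 543190), Mul(Rational(-1, 543190), I, Pow(11749, Rational(1, 2)))) ≈ Add(0.0013421, Mul(-0.00019955, I))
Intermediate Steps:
Function('c')(g) = Pow(g, 3)
K = Mul(I, Pow(11749, Rational(1, 2))) (K = Pow(-11749, Rational(1, 2)) = Mul(I, Pow(11749, Rational(1, 2))) ≈ Mul(108.39, I))
Pow(Add(Function('c')(Add(94, Mul(-1, 85))), K), -1) = Pow(Add(Pow(Add(94, Mul(-1, 85)), 3), Mul(I, Pow(11749, Rational(1, 2)))), -1) = Pow(Add(Pow(Add(94, -85), 3), Mul(I, Pow(11749, Rational(1, 2)))), -1) = Pow(Add(Pow(9, 3), Mul(I, Pow(11749, Rational(1, 2)))), -1) = Pow(Add(729, Mul(I, Pow(11749, Rational(1, 2)))), -1)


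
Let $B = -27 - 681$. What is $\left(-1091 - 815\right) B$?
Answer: $1349448$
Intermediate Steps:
$B = -708$
$\left(-1091 - 815\right) B = \left(-1091 - 815\right) \left(-708\right) = \left(-1906\right) \left(-708\right) = 1349448$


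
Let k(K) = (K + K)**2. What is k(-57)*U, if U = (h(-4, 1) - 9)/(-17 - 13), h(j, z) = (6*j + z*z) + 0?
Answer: 69312/5 ≈ 13862.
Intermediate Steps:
h(j, z) = z**2 + 6*j (h(j, z) = (6*j + z**2) + 0 = (z**2 + 6*j) + 0 = z**2 + 6*j)
k(K) = 4*K**2 (k(K) = (2*K)**2 = 4*K**2)
U = 16/15 (U = ((1**2 + 6*(-4)) - 9)/(-17 - 13) = ((1 - 24) - 9)/(-30) = (-23 - 9)*(-1/30) = -32*(-1/30) = 16/15 ≈ 1.0667)
k(-57)*U = (4*(-57)**2)*(16/15) = (4*3249)*(16/15) = 12996*(16/15) = 69312/5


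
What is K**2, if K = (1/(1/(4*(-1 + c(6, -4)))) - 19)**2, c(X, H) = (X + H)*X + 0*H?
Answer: 390625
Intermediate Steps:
c(X, H) = X*(H + X) (c(X, H) = (H + X)*X + 0 = X*(H + X) + 0 = X*(H + X))
K = 625 (K = (1/(1/(4*(-1 + 6*(-4 + 6)))) - 19)**2 = (1/(1/(4*(-1 + 6*2))) - 19)**2 = (1/(1/(4*(-1 + 12))) - 19)**2 = (1/(1/(4*11)) - 19)**2 = (1/(1/44) - 19)**2 = (44 - 19)**2 = 25**2 = 625)
K**2 = 625**2 = 390625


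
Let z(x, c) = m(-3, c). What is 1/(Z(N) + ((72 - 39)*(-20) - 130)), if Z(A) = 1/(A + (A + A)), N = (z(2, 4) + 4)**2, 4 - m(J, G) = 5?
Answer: -27/21329 ≈ -0.0012659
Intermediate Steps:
m(J, G) = -1 (m(J, G) = 4 - 1*5 = 4 - 5 = -1)
z(x, c) = -1
N = 9 (N = (-1 + 4)**2 = 3**2 = 9)
Z(A) = 1/(3*A) (Z(A) = 1/(A + 2*A) = 1/(3*A))
1/(Z(N) + ((72 - 39)*(-20) - 130)) = 1/((1/3)/9 + ((72 - 39)*(-20) - 130)) = 1/((1/3)*(1/9) + (33*(-20) - 130)) = 1/(1/27 + (-660 - 130)) = 1/(1/27 - 790) = 1/(-21329/27) = -27/21329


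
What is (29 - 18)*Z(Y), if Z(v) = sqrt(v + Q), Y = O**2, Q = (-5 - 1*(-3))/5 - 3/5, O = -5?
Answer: 22*sqrt(6) ≈ 53.889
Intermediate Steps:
Q = -1 (Q = (-5 + 3)*(1/5) - 3*1/5 = -2*1/5 - 3/5 = -2/5 - 3/5 = -1)
Y = 25 (Y = (-5)**2 = 25)
Z(v) = sqrt(-1 + v) (Z(v) = sqrt(v - 1) = sqrt(-1 + v))
(29 - 18)*Z(Y) = (29 - 18)*sqrt(-1 + 25) = 11*sqrt(24) = 11*(2*sqrt(6)) = 22*sqrt(6)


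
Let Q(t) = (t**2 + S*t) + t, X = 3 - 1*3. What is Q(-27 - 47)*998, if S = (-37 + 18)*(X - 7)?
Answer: -4431120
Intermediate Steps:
X = 0 (X = 3 - 3 = 0)
S = 133 (S = (-37 + 18)*(0 - 7) = -19*(-7) = 133)
Q(t) = t**2 + 134*t (Q(t) = (t**2 + 133*t) + t = t**2 + 134*t)
Q(-27 - 47)*998 = ((-27 - 47)*(134 + (-27 - 47)))*998 = -74*(134 - 74)*998 = -74*60*998 = -4440*998 = -4431120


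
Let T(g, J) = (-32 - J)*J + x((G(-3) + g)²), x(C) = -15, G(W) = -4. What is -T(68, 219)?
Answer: 54984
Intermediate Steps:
T(g, J) = -15 + J*(-32 - J) (T(g, J) = (-32 - J)*J - 15 = J*(-32 - J) - 15 = -15 + J*(-32 - J))
-T(68, 219) = -(-15 - 1*219² - 32*219) = -(-15 - 1*47961 - 7008) = -(-15 - 47961 - 7008) = -1*(-54984) = 54984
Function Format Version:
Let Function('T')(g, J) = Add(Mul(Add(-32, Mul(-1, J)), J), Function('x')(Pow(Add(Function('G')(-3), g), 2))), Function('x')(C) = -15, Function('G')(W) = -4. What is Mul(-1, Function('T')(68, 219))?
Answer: 54984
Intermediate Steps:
Function('T')(g, J) = Add(-15, Mul(J, Add(-32, Mul(-1, J)))) (Function('T')(g, J) = Add(Mul(Add(-32, Mul(-1, J)), J), -15) = Add(Mul(J, Add(-32, Mul(-1, J))), -15) = Add(-15, Mul(J, Add(-32, Mul(-1, J)))))
Mul(-1, Function('T')(68, 219)) = Mul(-1, Add(-15, Mul(-1, Pow(219, 2)), Mul(-32, 219))) = Mul(-1, Add(-15, Mul(-1, 47961), -7008)) = Mul(-1, Add(-15, -47961, -7008)) = Mul(-1, -54984) = 54984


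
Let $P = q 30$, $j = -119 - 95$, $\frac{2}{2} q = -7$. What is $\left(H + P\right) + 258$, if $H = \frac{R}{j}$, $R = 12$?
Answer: $\frac{5130}{107} \approx 47.944$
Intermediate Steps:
$q = -7$
$j = -214$ ($j = -119 - 95 = -214$)
$H = - \frac{6}{107}$ ($H = \frac{12}{-214} = 12 \left(- \frac{1}{214}\right) = - \frac{6}{107} \approx -0.056075$)
$P = -210$ ($P = \left(-7\right) 30 = -210$)
$\left(H + P\right) + 258 = \left(- \frac{6}{107} - 210\right) + 258 = - \frac{22476}{107} + 258 = \frac{5130}{107}$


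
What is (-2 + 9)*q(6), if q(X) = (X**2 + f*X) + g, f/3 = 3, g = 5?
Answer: 665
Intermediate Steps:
f = 9 (f = 3*3 = 9)
q(X) = 5 + X**2 + 9*X (q(X) = (X**2 + 9*X) + 5 = 5 + X**2 + 9*X)
(-2 + 9)*q(6) = (-2 + 9)*(5 + 6**2 + 9*6) = 7*(5 + 36 + 54) = 7*95 = 665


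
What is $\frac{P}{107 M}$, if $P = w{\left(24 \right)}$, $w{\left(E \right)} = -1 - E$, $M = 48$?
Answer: $- \frac{25}{5136} \approx -0.0048676$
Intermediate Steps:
$P = -25$ ($P = -1 - 24 = -25$)
$\frac{P}{107 M} = - \frac{25}{107 \cdot 48} = - \frac{25}{5136}$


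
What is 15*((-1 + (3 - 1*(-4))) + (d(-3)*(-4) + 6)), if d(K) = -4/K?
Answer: 100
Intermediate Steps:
15*((-1 + (3 - 1*(-4))) + (d(-3)*(-4) + 6)) = 15*((-1 + (3 - 1*(-4))) + (-4/(-3)*(-4) + 6)) = 15*((-1 + (3 + 4)) + (-4*(-1/3)*(-4) + 6)) = 15*((-1 + 7) + ((4/3)*(-4) + 6)) = 15*(6 + (-16/3 + 6)) = 15*(6 + 2/3) = 15*(20/3) = 100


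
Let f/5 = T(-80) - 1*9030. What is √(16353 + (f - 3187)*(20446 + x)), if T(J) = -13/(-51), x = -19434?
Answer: 23*I*√240429759/51 ≈ 6992.8*I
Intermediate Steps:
T(J) = 13/51 (T(J) = -13*(-1/51) = 13/51)
f = -2302585/51 (f = 5*(13/51 - 1*9030) = 5*(13/51 - 9030) = 5*(-460517/51) = -2302585/51 ≈ -45149.)
√(16353 + (f - 3187)*(20446 + x)) = √(16353 + (-2302585/51 - 3187)*(20446 - 19434)) = √(16353 - 2465122/51*1012) = √(16353 - 2494703464/51) = √(-2493869461/51) = 23*I*√240429759/51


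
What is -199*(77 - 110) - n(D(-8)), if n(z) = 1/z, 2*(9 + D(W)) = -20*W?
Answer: 466256/71 ≈ 6567.0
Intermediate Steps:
D(W) = -9 - 10*W (D(W) = -9 + (-20*W)/2 = -9 - 10*W)
-199*(77 - 110) - n(D(-8)) = -199*(77 - 110) - 1/(-9 - 10*(-8)) = -199*(-33) - 1/(-9 + 80) = 6567 - 1/71 = 466256/71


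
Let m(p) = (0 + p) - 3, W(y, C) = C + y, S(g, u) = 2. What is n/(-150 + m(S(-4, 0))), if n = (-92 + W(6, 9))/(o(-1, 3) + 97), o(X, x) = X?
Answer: 77/14496 ≈ 0.0053118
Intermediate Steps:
m(p) = -3 + p (m(p) = p - 3 = -3 + p)
n = -77/96 (n = (-92 + (9 + 6))/(-1 + 97) = (-92 + 15)/96 = -77*1/96 = -77/96 ≈ -0.80208)
n/(-150 + m(S(-4, 0))) = -77/(96*(-150 + (-3 + 2))) = -77/(96*(-150 - 1)) = -77/96/(-151) = -77/96*(-1/151) = 77/14496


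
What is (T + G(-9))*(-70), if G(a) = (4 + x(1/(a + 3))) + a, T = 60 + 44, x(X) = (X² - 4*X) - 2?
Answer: -123095/18 ≈ -6838.6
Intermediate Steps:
x(X) = -2 + X² - 4*X
T = 104
G(a) = 2 + a + (3 + a)⁻² - 4/(3 + a) (G(a) = (4 + (-2 + (1/(a + 3))² - 4/(a + 3))) + a = (4 + (-2 + (1/(3 + a))² - 4/(3 + a))) + a = (4 + (-2 + (3 + a)⁻² - 4/(3 + a))) + a = (2 + (3 + a)⁻² - 4/(3 + a)) + a = 2 + a + (3 + a)⁻² - 4/(3 + a))
(T + G(-9))*(-70) = (104 + (7 + (-9)³ + 8*(-9)² + 17*(-9))/(9 + (-9)² + 6*(-9)))*(-70) = (104 + (7 - 729 + 8*81 - 153)/(9 + 81 - 54))*(-70) = (104 + (7 - 729 + 648 - 153)/36)*(-70) = (104 + (1/36)*(-227))*(-70) = (104 - 227/36)*(-70) = (3517/36)*(-70) = -123095/18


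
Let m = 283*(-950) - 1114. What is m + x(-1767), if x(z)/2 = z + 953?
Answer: -271592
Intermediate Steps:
x(z) = 1906 + 2*z (x(z) = 2*(z + 953) = 2*(953 + z) = 1906 + 2*z)
m = -269964 (m = -268850 - 1114 = -269964)
m + x(-1767) = -269964 + (1906 + 2*(-1767)) = -269964 + (1906 - 3534) = -269964 - 1628 = -271592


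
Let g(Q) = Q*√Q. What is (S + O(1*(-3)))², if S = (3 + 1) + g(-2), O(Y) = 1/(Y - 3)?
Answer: 241/36 - 46*I*√2/3 ≈ 6.6944 - 21.685*I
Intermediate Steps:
g(Q) = Q^(3/2)
O(Y) = 1/(-3 + Y)
S = 4 - 2*I*√2 (S = (3 + 1) + (-2)^(3/2) = 4 - 2*I*√2 ≈ 4.0 - 2.8284*I)
(S + O(1*(-3)))² = ((4 - 2*I*√2) + 1/(-3 + 1*(-3)))² = ((4 - 2*I*√2) + 1/(-3 - 3))² = ((4 - 2*I*√2) + 1/(-6))² = ((4 - 2*I*√2) - ⅙)² = (23/6 - 2*I*√2)²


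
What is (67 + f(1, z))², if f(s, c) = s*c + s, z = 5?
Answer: 5329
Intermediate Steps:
f(s, c) = s + c*s (f(s, c) = c*s + s = s + c*s)
(67 + f(1, z))² = (67 + 1*(1 + 5))² = (67 + 1*6)² = (67 + 6)² = 73² = 5329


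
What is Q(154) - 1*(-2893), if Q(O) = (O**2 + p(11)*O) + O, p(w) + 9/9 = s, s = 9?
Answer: 27995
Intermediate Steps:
p(w) = 8 (p(w) = -1 + 9 = 8)
Q(O) = O**2 + 9*O (Q(O) = (O**2 + 8*O) + O = O**2 + 9*O)
Q(154) - 1*(-2893) = 154*(9 + 154) - 1*(-2893) = 154*163 + 2893 = 25102 + 2893 = 27995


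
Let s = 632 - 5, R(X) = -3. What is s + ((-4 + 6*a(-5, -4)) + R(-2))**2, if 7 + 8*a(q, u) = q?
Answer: 883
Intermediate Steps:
a(q, u) = -7/8 + q/8
s = 627
s + ((-4 + 6*a(-5, -4)) + R(-2))**2 = 627 + ((-4 + 6*(-7/8 + (1/8)*(-5))) - 3)**2 = 627 + ((-4 + 6*(-7/8 - 5/8)) - 3)**2 = 627 + ((-4 + 6*(-3/2)) - 3)**2 = 627 + ((-4 - 9) - 3)**2 = 627 + (-13 - 3)**2 = 627 + (-16)**2 = 627 + 256 = 883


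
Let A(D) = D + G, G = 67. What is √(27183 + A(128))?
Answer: 117*√2 ≈ 165.46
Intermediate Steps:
A(D) = 67 + D (A(D) = D + 67 = 67 + D)
√(27183 + A(128)) = √(27183 + (67 + 128)) = √(27183 + 195) = √27378 = 117*√2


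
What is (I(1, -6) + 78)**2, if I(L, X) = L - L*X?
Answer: 7225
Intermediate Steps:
I(L, X) = L - L*X
(I(1, -6) + 78)**2 = (1*(1 - 1*(-6)) + 78)**2 = (1*(1 + 6) + 78)**2 = (1*7 + 78)**2 = (7 + 78)**2 = 85**2 = 7225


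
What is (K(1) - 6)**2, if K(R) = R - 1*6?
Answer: 121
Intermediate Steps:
K(R) = -6 + R (K(R) = R - 6 = -6 + R)
(K(1) - 6)**2 = ((-6 + 1) - 6)**2 = (-5 - 6)**2 = (-11)**2 = 121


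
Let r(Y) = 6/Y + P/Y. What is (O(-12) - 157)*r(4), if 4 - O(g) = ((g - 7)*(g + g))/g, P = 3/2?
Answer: -1725/8 ≈ -215.63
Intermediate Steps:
P = 3/2 (P = 3*(1/2) = 3/2 ≈ 1.5000)
r(Y) = 15/(2*Y) (r(Y) = 6/Y + 3/(2*Y) = 15/(2*Y))
O(g) = 18 - 2*g (O(g) = 4 - (g - 7)*(g + g)/g = 4 - (-7 + g)*(2*g)/g = 4 - 2*g*(-7 + g)/g = 4 - (-14 + 2*g) = 4 + (14 - 2*g) = 18 - 2*g)
(O(-12) - 157)*r(4) = ((18 - 2*(-12)) - 157)*((15/2)/4) = ((18 + 24) - 157)*((15/2)*(1/4)) = (42 - 157)*(15/8) = -115*15/8 = -1725/8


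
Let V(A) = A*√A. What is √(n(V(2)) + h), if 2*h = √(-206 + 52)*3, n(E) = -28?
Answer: √(-112 + 6*I*√154)/2 ≈ 1.6767 + 5.5508*I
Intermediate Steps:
V(A) = A^(3/2)
h = 3*I*√154/2 (h = (√(-206 + 52)*3)/2 = (√(-154)*3)/2 = ((I*√154)*3)/2 = (3*I*√154)/2 = 3*I*√154/2 ≈ 18.615*I)
√(n(V(2)) + h) = √(-28 + 3*I*√154/2)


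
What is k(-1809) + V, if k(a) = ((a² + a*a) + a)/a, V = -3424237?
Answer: -3427854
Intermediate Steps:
k(a) = (a + 2*a²)/a (k(a) = ((a² + a²) + a)/a = (2*a² + a)/a = (a + 2*a²)/a)
k(-1809) + V = (1 + 2*(-1809)) - 3424237 = (1 - 3618) - 3424237 = -3617 - 3424237 = -3427854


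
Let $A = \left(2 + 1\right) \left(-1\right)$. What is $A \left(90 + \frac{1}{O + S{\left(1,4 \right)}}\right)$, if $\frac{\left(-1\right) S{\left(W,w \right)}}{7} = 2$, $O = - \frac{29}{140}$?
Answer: $- \frac{178870}{663} \approx -269.79$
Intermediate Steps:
$O = - \frac{29}{140}$ ($O = \left(-29\right) \frac{1}{140} = - \frac{29}{140} \approx -0.20714$)
$S{\left(W,w \right)} = -14$ ($S{\left(W,w \right)} = \left(-7\right) 2 = -14$)
$A = -3$ ($A = 3 \left(-1\right) = -3$)
$A \left(90 + \frac{1}{O + S{\left(1,4 \right)}}\right) = - 3 \left(90 + \frac{1}{- \frac{29}{140} - 14}\right) = - 3 \left(90 + \frac{1}{- \frac{1989}{140}}\right) = - 3 \left(90 - \frac{140}{1989}\right) = \left(-3\right) \frac{178870}{1989} = - \frac{178870}{663}$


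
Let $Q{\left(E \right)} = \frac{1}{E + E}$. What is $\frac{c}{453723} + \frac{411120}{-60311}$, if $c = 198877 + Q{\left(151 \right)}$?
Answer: $- \frac{17570372967205}{2754691777202} \approx -6.3783$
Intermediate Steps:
$Q{\left(E \right)} = \frac{1}{2 E}$
$c = \frac{60060855}{302}$ ($c = 198877 + \frac{1}{2 \cdot 151} = 198877 + \frac{1}{2} \cdot \frac{1}{151} = 198877 + \frac{1}{302} = \frac{60060855}{302} \approx 1.9888 \cdot 10^{5}$)
$\frac{c}{453723} + \frac{411120}{-60311} = \frac{60060855}{302 \cdot 453723} + \frac{411120}{-60311} = \frac{60060855}{302} \cdot \frac{1}{453723} + 411120 \left(- \frac{1}{60311}\right) = \frac{20020285}{45674782} - \frac{411120}{60311} = - \frac{17570372967205}{2754691777202}$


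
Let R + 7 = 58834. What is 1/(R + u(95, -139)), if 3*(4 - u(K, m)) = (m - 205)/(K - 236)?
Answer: 423/24885169 ≈ 1.6998e-5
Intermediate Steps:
R = 58827 (R = -7 + 58834 = 58827)
u(K, m) = 4 - (-205 + m)/(3*(-236 + K)) (u(K, m) = 4 - (m - 205)/(3*(K - 236)) = 4 - (-205 + m)/(3*(-236 + K)))
1/(R + u(95, -139)) = 1/(58827 + (-2627 - 1*(-139) + 12*95)/(3*(-236 + 95))) = 1/(58827 + (⅓)*(-2627 + 139 + 1140)/(-141)) = 1/(58827 + (⅓)*(-1/141)*(-1348)) = 1/(58827 + 1348/423) = 1/(24885169/423) = 423/24885169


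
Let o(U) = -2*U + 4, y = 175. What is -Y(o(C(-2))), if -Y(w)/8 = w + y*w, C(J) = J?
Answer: 11264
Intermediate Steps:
o(U) = 4 - 2*U
Y(w) = -1408*w (Y(w) = -8*(w + 175*w) = -1408*w)
-Y(o(C(-2))) = -(-1408)*(4 - 2*(-2)) = -(-1408)*(4 + 4) = -(-1408)*8 = -1*(-11264) = 11264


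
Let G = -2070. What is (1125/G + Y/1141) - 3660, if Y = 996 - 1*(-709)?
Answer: -192048855/52486 ≈ -3659.1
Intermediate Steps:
Y = 1705 (Y = 996 + 709 = 1705)
(1125/G + Y/1141) - 3660 = (1125/(-2070) + 1705/1141) - 3660 = (1125*(-1/2070) + 1705*(1/1141)) - 3660 = (-25/46 + 1705/1141) - 3660 = 49905/52486 - 3660 = -192048855/52486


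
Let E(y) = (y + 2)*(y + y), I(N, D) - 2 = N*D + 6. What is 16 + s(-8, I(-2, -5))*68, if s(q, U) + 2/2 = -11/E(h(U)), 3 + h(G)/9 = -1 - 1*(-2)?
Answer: -7675/144 ≈ -53.299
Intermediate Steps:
h(G) = -18 (h(G) = -27 + 9*(-1 - 1*(-2)) = -27 + 9*(-1 + 2) = -27 + 9*1 = -27 + 9 = -18)
I(N, D) = 8 + D*N (I(N, D) = 2 + (N*D + 6) = 2 + (D*N + 6) = 2 + (6 + D*N) = 8 + D*N)
E(y) = 2*y*(2 + y) (E(y) = (2 + y)*(2*y) = 2*y*(2 + y))
s(q, U) = -587/576 (s(q, U) = -1 - 11*(-1/(36*(2 - 18))) = -1 - 11/(2*(-18)*(-16)) = -1 - 11/576 = -587/576)
16 + s(-8, I(-2, -5))*68 = 16 - 587/576*68 = 16 - 9979/144 = -7675/144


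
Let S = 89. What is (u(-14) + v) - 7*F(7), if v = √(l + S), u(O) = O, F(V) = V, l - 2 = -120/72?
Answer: -63 + 2*√201/3 ≈ -53.548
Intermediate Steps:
l = ⅓ (l = 2 - 120/72 = 2 - 120*1/72 = 2 - 5/3 = ⅓ ≈ 0.33333)
v = 2*√201/3 (v = √(⅓ + 89) = √(268/3) = 2*√201/3 ≈ 9.4516)
(u(-14) + v) - 7*F(7) = (-14 + 2*√201/3) - 7*7 = (-14 + 2*√201/3) - 49 = -63 + 2*√201/3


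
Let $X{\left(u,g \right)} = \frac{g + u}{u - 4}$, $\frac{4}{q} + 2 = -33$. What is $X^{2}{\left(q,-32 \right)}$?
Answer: $\frac{78961}{1296} \approx 60.927$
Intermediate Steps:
$q = - \frac{4}{35}$ ($q = \frac{4}{-2 - 33} = \frac{4}{-35} = 4 \left(- \frac{1}{35}\right) = - \frac{4}{35} \approx -0.11429$)
$X{\left(u,g \right)} = \frac{g + u}{-4 + u}$
$X^{2}{\left(q,-32 \right)} = \left(\frac{-32 - \frac{4}{35}}{-4 - \frac{4}{35}}\right)^{2} = \left(\frac{1}{- \frac{144}{35}} \left(- \frac{1124}{35}\right)\right)^{2} = \left(\left(- \frac{35}{144}\right) \left(- \frac{1124}{35}\right)\right)^{2} = \left(\frac{281}{36}\right)^{2} = \frac{78961}{1296}$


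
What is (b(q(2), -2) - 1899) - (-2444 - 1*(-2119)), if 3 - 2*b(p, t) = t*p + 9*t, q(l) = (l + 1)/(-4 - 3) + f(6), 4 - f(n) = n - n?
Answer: -21839/14 ≈ -1559.9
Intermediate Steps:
f(n) = 4 (f(n) = 4 - (n - n) = 4 - 1*0 = 4 + 0 = 4)
q(l) = 27/7 - l/7 (q(l) = (l + 1)/(-4 - 3) + 4 = (1 + l)/(-7) + 4 = (1 + l)*(-⅐) + 4 = (-⅐ - l/7) + 4 = 27/7 - l/7)
b(p, t) = 3/2 - 9*t/2 - p*t/2 (b(p, t) = 3/2 - (t*p + 9*t)/2 = 3/2 - (p*t + 9*t)/2 = 3/2 - (9*t + p*t)/2 = 3/2 + (-9*t/2 - p*t/2) = 3/2 - 9*t/2 - p*t/2)
(b(q(2), -2) - 1899) - (-2444 - 1*(-2119)) = ((3/2 - 9/2*(-2) - ½*(27/7 - ⅐*2)*(-2)) - 1899) - (-2444 - 1*(-2119)) = ((3/2 + 9 - ½*(27/7 - 2/7)*(-2)) - 1899) - (-2444 + 2119) = ((3/2 + 9 - ½*25/7*(-2)) - 1899) - 1*(-325) = ((3/2 + 9 + 25/7) - 1899) + 325 = (197/14 - 1899) + 325 = -26389/14 + 325 = -21839/14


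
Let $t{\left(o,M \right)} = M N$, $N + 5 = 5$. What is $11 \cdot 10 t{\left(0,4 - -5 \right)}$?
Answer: $0$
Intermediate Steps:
$N = 0$ ($N = -5 + 5 = 0$)
$t{\left(o,M \right)} = 0$ ($t{\left(o,M \right)} = M 0 = 0$)
$11 \cdot 10 t{\left(0,4 - -5 \right)} = 11 \cdot 10 \cdot 0 = 110 \cdot 0 = 0$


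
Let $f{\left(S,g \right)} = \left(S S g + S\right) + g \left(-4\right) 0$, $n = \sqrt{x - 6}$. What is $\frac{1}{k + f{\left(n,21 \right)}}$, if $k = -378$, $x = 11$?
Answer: $- \frac{273}{74524} - \frac{\sqrt{5}}{74524} \approx -0.0036933$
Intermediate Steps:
$n = \sqrt{5}$ ($n = \sqrt{11 - 6} = \sqrt{5} \approx 2.2361$)
$f{\left(S,g \right)} = S + g S^{2}$ ($f{\left(S,g \right)} = \left(S^{2} g + S\right) + - 4 g 0 = \left(g S^{2} + S\right) + 0 = \left(S + g S^{2}\right) + 0 = S + g S^{2}$)
$\frac{1}{k + f{\left(n,21 \right)}} = \frac{1}{-378 + \sqrt{5} \left(1 + \sqrt{5} \cdot 21\right)} = \frac{1}{-378 + \sqrt{5} \left(1 + 21 \sqrt{5}\right)}$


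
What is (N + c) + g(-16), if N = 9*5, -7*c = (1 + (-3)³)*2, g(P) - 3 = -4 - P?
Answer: 472/7 ≈ 67.429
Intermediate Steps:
g(P) = -1 - P (g(P) = 3 + (-4 - P) = -1 - P)
c = 52/7 (c = -(1 + (-3)³)*2/7 = -(1 - 27)*2/7 = -(-26)*2/7 = -⅐*(-52) = 52/7 ≈ 7.4286)
N = 45
(N + c) + g(-16) = (45 + 52/7) + (-1 - 1*(-16)) = 367/7 + (-1 + 16) = 367/7 + 15 = 472/7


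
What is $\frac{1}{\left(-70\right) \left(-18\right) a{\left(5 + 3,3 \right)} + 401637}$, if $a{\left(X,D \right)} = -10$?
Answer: $\frac{1}{389037} \approx 2.5705 \cdot 10^{-6}$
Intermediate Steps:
$\frac{1}{\left(-70\right) \left(-18\right) a{\left(5 + 3,3 \right)} + 401637} = \frac{1}{\left(-70\right) \left(-18\right) \left(-10\right) + 401637} = \frac{1}{1260 \left(-10\right) + 401637} = \frac{1}{-12600 + 401637} = \frac{1}{389037}$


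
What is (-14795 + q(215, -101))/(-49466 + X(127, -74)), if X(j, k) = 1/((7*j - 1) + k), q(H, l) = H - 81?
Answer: 11934054/40265323 ≈ 0.29639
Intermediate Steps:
q(H, l) = -81 + H
X(j, k) = 1/(-1 + k + 7*j) (X(j, k) = 1/((-1 + 7*j) + k) = 1/(-1 + k + 7*j))
(-14795 + q(215, -101))/(-49466 + X(127, -74)) = (-14795 + (-81 + 215))/(-49466 + 1/(-1 - 74 + 7*127)) = (-14795 + 134)/(-49466 + 1/(-1 - 74 + 889)) = -14661/(-49466 + 1/814) = -14661/(-40265323/814) = -14661*(-814/40265323) = 11934054/40265323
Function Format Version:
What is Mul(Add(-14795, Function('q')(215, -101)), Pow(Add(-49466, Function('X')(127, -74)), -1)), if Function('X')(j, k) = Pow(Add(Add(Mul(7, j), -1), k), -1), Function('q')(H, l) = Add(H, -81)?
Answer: Rational(11934054, 40265323) ≈ 0.29639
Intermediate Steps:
Function('q')(H, l) = Add(-81, H)
Function('X')(j, k) = Pow(Add(-1, k, Mul(7, j)), -1) (Function('X')(j, k) = Pow(Add(Add(-1, Mul(7, j)), k), -1) = Pow(Add(-1, k, Mul(7, j)), -1))
Mul(Add(-14795, Function('q')(215, -101)), Pow(Add(-49466, Function('X')(127, -74)), -1)) = Mul(Add(-14795, Add(-81, 215)), Pow(Add(-49466, Pow(Add(-1, -74, Mul(7, 127)), -1)), -1)) = Mul(Add(-14795, 134), Pow(Add(-49466, Pow(Add(-1, -74, 889), -1)), -1)) = Mul(-14661, Pow(Add(-49466, Pow(814, -1)), -1)) = Mul(-14661, Pow(Add(-49466, Rational(1, 814)), -1)) = Mul(-14661, Pow(Rational(-40265323, 814), -1)) = Mul(-14661, Rational(-814, 40265323)) = Rational(11934054, 40265323)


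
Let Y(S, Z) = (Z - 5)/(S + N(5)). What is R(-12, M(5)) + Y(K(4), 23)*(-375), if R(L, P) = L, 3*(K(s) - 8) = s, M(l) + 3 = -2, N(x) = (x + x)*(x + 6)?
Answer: -12273/179 ≈ -68.564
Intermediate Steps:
N(x) = 2*x*(6 + x) (N(x) = (2*x)*(6 + x) = 2*x*(6 + x))
M(l) = -5 (M(l) = -3 - 2 = -5)
K(s) = 8 + s/3
Y(S, Z) = (-5 + Z)/(110 + S) (Y(S, Z) = (Z - 5)/(S + 2*5*(6 + 5)) = (-5 + Z)/(S + 2*5*11) = (-5 + Z)/(S + 110) = (-5 + Z)/(110 + S))
R(-12, M(5)) + Y(K(4), 23)*(-375) = -12 + ((-5 + 23)/(110 + (8 + (⅓)*4)))*(-375) = -12 + (18/(110 + (8 + 4/3)))*(-375) = -12 + (18/(110 + 28/3))*(-375) = -12 + (18/(358/3))*(-375) = -12 + ((3/358)*18)*(-375) = -12 + (27/179)*(-375) = -12 - 10125/179 = -12273/179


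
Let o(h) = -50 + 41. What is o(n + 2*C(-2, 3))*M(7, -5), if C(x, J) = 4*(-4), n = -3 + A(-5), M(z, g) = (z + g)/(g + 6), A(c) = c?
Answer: -18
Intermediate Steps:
M(z, g) = (g + z)/(6 + g)
n = -8 (n = -3 - 5 = -8)
C(x, J) = -16
o(h) = -9
o(n + 2*C(-2, 3))*M(7, -5) = -9*(-5 + 7)/(6 - 5) = -9*2/1 = -9*2 = -18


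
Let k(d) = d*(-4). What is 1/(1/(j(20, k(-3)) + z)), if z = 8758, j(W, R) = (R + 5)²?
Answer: 9047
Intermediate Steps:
k(d) = -4*d
j(W, R) = (5 + R)²
1/(1/(j(20, k(-3)) + z)) = 1/(1/((5 - 4*(-3))² + 8758)) = 1/(1/((5 + 12)² + 8758)) = 1/(1/(17² + 8758)) = 1/(1/(289 + 8758)) = 1/(1/9047) = 9047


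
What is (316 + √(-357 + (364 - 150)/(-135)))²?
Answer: (14220 + I*√726135)²/2025 ≈ 99497.0 + 11968.0*I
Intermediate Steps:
(316 + √(-357 + (364 - 150)/(-135)))² = (316 + √(-357 + 214*(-1/135)))² = (316 + √(-357 - 214/135))² = (316 + √(-48409/135))² = (316 + I*√726135/45)²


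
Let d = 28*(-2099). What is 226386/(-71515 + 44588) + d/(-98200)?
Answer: -5162137889/661057850 ≈ -7.8089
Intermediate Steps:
d = -58772
226386/(-71515 + 44588) + d/(-98200) = 226386/(-71515 + 44588) - 58772/(-98200) = 226386/(-26927) - 58772*(-1/98200) = 226386*(-1/26927) + 14693/24550 = -226386/26927 + 14693/24550 = -5162137889/661057850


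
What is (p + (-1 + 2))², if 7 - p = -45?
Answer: 2809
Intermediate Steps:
p = 52 (p = 7 - 1*(-45) = 7 + 45 = 52)
(p + (-1 + 2))² = (52 + (-1 + 2))² = (52 + 1)² = 53² = 2809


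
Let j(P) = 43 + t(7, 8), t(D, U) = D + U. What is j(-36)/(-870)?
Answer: -1/15 ≈ -0.066667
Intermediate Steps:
j(P) = 58 (j(P) = 43 + (7 + 8) = 43 + 15 = 58)
j(-36)/(-870) = 58/(-870) = 58*(-1/870) = -1/15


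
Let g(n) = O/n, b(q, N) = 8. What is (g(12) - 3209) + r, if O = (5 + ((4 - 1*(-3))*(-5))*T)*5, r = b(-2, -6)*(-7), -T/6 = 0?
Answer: -39155/12 ≈ -3262.9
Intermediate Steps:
T = 0 (T = -6*0 = 0)
r = -56 (r = 8*(-7) = -56)
O = 25 (O = (5 + ((4 - 1*(-3))*(-5))*0)*5 = (5 + ((4 + 3)*(-5))*0)*5 = (5 + (7*(-5))*0)*5 = (5 - 35*0)*5 = (5 + 0)*5 = 5*5 = 25)
g(n) = 25/n
(g(12) - 3209) + r = (25/12 - 3209) - 56 = -38483/12 - 56 = -39155/12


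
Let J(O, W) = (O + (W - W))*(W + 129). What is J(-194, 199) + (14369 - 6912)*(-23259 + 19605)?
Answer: -27311510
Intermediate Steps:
J(O, W) = O*(129 + W) (J(O, W) = (O + 0)*(129 + W) = O*(129 + W))
J(-194, 199) + (14369 - 6912)*(-23259 + 19605) = -194*(129 + 199) + (14369 - 6912)*(-23259 + 19605) = -194*328 + 7457*(-3654) = -63632 - 27247878 = -27311510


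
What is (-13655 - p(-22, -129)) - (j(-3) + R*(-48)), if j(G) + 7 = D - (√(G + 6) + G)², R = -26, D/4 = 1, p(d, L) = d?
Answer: -14878 + (3 - √3)² ≈ -14876.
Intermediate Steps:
D = 4 (D = 4*1 = 4)
j(G) = -3 - (G + √(6 + G))² (j(G) = -7 + (4 - (√(G + 6) + G)²) = -7 + (4 - (√(6 + G) + G)²) = -7 + (4 - (G + √(6 + G))²) = -3 - (G + √(6 + G))²)
(-13655 - p(-22, -129)) - (j(-3) + R*(-48)) = (-13655 - 1*(-22)) - ((-3 - (-3 + √(6 - 3))²) - 26*(-48)) = (-13655 + 22) - ((-3 - (-3 + √3)²) + 1248) = -13633 - (1245 - (-3 + √3)²) = -13633 + (-1245 + (-3 + √3)²) = -14878 + (-3 + √3)²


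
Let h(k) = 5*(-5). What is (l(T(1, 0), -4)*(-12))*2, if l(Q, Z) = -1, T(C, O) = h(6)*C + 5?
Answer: 24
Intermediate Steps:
h(k) = -25
T(C, O) = 5 - 25*C (T(C, O) = -25*C + 5 = 5 - 25*C)
(l(T(1, 0), -4)*(-12))*2 = -1*(-12)*2 = 12*2 = 24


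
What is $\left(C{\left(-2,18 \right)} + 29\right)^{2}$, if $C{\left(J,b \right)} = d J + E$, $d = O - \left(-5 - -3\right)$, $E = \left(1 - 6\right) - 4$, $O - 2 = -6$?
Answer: $576$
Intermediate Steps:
$O = -4$ ($O = 2 - 6 = -4$)
$E = -9$ ($E = -5 - 4 = -9$)
$d = -2$ ($d = -4 - \left(-5 - -3\right) = -4 - \left(-5 + 3\right) = -4 - -2 = -4 + 2 = -2$)
$C{\left(J,b \right)} = -9 - 2 J$ ($C{\left(J,b \right)} = - 2 J - 9 = -9 - 2 J$)
$\left(C{\left(-2,18 \right)} + 29\right)^{2} = \left(\left(-9 - -4\right) + 29\right)^{2} = \left(\left(-9 + 4\right) + 29\right)^{2} = \left(-5 + 29\right)^{2} = 24^{2} = 576$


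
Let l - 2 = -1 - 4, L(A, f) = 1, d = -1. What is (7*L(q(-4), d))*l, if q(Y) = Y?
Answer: -21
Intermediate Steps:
l = -3 (l = 2 + (-1 - 4) = 2 - 5 = -3)
(7*L(q(-4), d))*l = (7*1)*(-3) = 7*(-3) = -21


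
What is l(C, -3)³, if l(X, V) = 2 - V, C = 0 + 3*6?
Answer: 125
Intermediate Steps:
C = 18 (C = 0 + 18 = 18)
l(C, -3)³ = (2 - 1*(-3))³ = (2 + 3)³ = 5³ = 125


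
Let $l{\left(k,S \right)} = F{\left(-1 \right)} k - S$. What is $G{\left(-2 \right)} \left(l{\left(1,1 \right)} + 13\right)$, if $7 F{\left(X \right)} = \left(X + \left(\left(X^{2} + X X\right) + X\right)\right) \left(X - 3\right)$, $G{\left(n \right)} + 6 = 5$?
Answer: $-12$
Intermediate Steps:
$G{\left(n \right)} = -1$ ($G{\left(n \right)} = -6 + 5 = -1$)
$F{\left(X \right)} = \frac{\left(-3 + X\right) \left(2 X + 2 X^{2}\right)}{7}$ ($F{\left(X \right)} = \frac{\left(X + \left(\left(X^{2} + X X\right) + X\right)\right) \left(X - 3\right)}{7} = \frac{\left(X + \left(\left(X^{2} + X^{2}\right) + X\right)\right) \left(-3 + X\right)}{7} = \frac{\left(X + \left(2 X^{2} + X\right)\right) \left(-3 + X\right)}{7} = \frac{\left(X + \left(X + 2 X^{2}\right)\right) \left(-3 + X\right)}{7} = \frac{\left(2 X + 2 X^{2}\right) \left(-3 + X\right)}{7} = \frac{\left(-3 + X\right) \left(2 X + 2 X^{2}\right)}{7}$)
$l{\left(k,S \right)} = - S$ ($l{\left(k,S \right)} = \frac{2}{7} \left(-1\right) \left(-3 + \left(-1\right)^{2} - -2\right) k - S = \frac{2}{7} \left(-1\right) \left(-3 + 1 + 2\right) k - S = \frac{2}{7} \left(-1\right) 0 k - S = 0 k - S = 0 - S = - S$)
$G{\left(-2 \right)} \left(l{\left(1,1 \right)} + 13\right) = - (\left(-1\right) 1 + 13) = - (-1 + 13) = \left(-1\right) 12 = -12$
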